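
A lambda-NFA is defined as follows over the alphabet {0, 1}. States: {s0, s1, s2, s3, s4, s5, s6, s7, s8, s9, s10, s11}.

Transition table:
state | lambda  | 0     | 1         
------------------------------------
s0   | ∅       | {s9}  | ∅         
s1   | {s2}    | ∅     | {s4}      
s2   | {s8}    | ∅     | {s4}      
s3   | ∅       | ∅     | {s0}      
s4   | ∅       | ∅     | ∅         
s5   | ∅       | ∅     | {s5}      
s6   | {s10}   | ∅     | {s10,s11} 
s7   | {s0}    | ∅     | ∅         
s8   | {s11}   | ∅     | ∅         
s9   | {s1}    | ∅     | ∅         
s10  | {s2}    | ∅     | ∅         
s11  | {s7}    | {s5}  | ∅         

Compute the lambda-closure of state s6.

{s0, s2, s6, s7, s8, s10, s11}

Start with {s6}.
From s6 via lambda: add s10.
From s10 via lambda: add s2.
From s2 via lambda: add s8.
From s8 via lambda: add s11.
From s11 via lambda: add s7.
From s7 via lambda: add s0.
No new states can be added; the closed set is {s0, s2, s6, s7, s8, s10, s11}.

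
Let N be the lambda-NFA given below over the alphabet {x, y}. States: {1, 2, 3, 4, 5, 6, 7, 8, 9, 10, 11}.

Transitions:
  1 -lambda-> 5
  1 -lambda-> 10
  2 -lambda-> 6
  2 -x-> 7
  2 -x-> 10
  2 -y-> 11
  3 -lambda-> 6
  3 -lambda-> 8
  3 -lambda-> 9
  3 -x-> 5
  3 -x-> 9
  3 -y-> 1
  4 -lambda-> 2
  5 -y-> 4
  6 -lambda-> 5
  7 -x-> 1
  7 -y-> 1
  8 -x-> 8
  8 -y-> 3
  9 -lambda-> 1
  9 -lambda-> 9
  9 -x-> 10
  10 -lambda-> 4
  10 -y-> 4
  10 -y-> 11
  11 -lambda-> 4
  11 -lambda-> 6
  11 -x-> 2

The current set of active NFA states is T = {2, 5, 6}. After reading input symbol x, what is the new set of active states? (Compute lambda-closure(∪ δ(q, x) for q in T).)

{2, 4, 5, 6, 7, 10}

2 on x → {7, 10}.
No x-transition from 5, 6.
Union after reading x: {7, 10}.
Now take the lambda-closure:
From 10 via lambda: add 4.
From 4 via lambda: add 2.
From 2 via lambda: add 6.
From 6 via lambda: add 5.
No new states can be added; the closed set is {2, 4, 5, 6, 7, 10}.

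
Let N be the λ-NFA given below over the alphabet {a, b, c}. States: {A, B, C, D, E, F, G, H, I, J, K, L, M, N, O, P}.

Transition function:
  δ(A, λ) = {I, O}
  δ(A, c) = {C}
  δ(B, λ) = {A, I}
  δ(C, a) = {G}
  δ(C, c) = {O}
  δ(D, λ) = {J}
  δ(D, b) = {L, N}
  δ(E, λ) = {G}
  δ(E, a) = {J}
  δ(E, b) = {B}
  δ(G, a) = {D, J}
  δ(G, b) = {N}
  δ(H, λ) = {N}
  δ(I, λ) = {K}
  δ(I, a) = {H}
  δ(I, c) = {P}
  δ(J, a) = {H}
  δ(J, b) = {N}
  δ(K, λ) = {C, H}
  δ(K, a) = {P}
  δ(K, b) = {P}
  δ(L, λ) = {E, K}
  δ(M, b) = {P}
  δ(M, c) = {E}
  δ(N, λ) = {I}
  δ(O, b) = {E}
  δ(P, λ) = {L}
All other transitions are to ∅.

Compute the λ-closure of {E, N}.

Start with {E, N}.
From E via λ: add G.
From N via λ: add I.
From I via λ: add K.
From K via λ: add C, H.
No new states can be added; the closed set is {C, E, G, H, I, K, N}.

{C, E, G, H, I, K, N}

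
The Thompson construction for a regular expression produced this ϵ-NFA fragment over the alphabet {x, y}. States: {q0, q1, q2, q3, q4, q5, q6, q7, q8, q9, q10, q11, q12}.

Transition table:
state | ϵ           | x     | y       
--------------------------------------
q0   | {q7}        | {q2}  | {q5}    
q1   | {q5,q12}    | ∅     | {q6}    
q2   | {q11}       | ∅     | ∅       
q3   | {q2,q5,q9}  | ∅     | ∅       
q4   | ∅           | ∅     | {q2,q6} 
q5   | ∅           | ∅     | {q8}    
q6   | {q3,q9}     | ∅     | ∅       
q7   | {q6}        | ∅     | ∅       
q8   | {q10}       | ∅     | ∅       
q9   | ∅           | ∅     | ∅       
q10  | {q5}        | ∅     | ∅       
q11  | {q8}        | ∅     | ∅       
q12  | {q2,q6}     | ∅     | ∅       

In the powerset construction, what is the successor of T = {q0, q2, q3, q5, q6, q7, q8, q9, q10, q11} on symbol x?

{q2, q5, q8, q10, q11}

q0 on x → {q2}.
No x-transition from q2, q3, q5, q6, q7, q8, q9, q10, q11.
Union after reading x: {q2}.
Now take the ϵ-closure:
From q2 via ϵ: add q11.
From q11 via ϵ: add q8.
From q8 via ϵ: add q10.
From q10 via ϵ: add q5.
No new states can be added; the closed set is {q2, q5, q8, q10, q11}.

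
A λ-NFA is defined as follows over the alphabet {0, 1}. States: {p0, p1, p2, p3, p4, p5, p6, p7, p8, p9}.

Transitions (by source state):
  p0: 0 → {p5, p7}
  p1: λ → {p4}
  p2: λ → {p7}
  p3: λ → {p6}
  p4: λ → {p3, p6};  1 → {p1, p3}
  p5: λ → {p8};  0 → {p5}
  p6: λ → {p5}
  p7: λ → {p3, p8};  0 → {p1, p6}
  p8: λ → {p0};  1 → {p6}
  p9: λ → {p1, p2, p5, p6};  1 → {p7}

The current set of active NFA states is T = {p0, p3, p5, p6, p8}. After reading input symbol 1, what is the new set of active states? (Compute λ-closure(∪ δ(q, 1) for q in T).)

p8 on 1 → {p6}.
No 1-transition from p0, p3, p5, p6.
Union after reading 1: {p6}.
Now take the λ-closure:
From p6 via λ: add p5.
From p5 via λ: add p8.
From p8 via λ: add p0.
No new states can be added; the closed set is {p0, p5, p6, p8}.

{p0, p5, p6, p8}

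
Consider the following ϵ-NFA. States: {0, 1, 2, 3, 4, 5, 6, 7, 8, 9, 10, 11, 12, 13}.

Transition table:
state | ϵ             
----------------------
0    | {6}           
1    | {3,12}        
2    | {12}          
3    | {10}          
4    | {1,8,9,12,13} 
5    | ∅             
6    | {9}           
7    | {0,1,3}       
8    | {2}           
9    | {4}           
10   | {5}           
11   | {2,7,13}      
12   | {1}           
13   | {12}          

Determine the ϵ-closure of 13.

Start with {13}.
From 13 via ϵ: add 12.
From 12 via ϵ: add 1.
From 1 via ϵ: add 3.
From 3 via ϵ: add 10.
From 10 via ϵ: add 5.
No new states can be added; the closed set is {1, 3, 5, 10, 12, 13}.

{1, 3, 5, 10, 12, 13}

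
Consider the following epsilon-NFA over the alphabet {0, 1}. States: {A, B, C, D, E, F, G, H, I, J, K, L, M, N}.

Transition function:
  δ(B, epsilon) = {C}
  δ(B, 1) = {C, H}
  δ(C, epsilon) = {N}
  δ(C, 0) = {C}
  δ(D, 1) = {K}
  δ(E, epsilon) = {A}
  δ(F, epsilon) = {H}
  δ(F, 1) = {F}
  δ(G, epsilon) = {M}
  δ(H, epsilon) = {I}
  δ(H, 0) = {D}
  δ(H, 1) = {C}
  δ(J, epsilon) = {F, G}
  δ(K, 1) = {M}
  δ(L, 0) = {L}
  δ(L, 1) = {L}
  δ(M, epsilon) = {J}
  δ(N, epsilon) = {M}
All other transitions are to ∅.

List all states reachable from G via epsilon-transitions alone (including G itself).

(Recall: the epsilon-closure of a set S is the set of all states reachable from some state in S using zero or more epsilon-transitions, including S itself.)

{F, G, H, I, J, M}

Start with {G}.
From G via epsilon: add M.
From M via epsilon: add J.
From J via epsilon: add F.
From F via epsilon: add H.
From H via epsilon: add I.
No new states can be added; the closed set is {F, G, H, I, J, M}.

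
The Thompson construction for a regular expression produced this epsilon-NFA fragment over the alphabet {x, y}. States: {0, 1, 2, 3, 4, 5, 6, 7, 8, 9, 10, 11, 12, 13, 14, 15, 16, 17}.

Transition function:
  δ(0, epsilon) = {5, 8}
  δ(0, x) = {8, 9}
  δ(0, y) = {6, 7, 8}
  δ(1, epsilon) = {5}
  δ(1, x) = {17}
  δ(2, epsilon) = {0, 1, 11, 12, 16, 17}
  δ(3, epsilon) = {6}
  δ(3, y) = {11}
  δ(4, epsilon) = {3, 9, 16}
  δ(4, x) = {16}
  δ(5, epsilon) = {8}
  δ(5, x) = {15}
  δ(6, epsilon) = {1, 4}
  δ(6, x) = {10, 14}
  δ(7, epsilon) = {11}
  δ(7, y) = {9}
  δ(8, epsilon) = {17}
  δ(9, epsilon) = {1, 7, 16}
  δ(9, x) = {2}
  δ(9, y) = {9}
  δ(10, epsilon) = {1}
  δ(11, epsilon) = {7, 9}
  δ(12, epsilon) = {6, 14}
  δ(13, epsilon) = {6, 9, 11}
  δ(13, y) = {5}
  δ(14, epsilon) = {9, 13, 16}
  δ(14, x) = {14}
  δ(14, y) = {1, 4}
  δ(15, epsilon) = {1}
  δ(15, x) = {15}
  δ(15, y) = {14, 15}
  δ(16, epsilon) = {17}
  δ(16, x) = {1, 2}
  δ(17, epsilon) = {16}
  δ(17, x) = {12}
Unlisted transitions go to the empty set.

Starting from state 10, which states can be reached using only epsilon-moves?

{1, 5, 8, 10, 16, 17}

Start with {10}.
From 10 via epsilon: add 1.
From 1 via epsilon: add 5.
From 5 via epsilon: add 8.
From 8 via epsilon: add 17.
From 17 via epsilon: add 16.
No new states can be added; the closed set is {1, 5, 8, 10, 16, 17}.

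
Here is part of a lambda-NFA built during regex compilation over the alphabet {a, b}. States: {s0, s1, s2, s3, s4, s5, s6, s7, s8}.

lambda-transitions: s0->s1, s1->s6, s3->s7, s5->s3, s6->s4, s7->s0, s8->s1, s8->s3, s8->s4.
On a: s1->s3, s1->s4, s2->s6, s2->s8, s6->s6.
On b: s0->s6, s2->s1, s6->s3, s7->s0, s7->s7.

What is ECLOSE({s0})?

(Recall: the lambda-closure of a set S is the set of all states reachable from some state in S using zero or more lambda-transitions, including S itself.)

{s0, s1, s4, s6}

Start with {s0}.
From s0 via lambda: add s1.
From s1 via lambda: add s6.
From s6 via lambda: add s4.
No new states can be added; the closed set is {s0, s1, s4, s6}.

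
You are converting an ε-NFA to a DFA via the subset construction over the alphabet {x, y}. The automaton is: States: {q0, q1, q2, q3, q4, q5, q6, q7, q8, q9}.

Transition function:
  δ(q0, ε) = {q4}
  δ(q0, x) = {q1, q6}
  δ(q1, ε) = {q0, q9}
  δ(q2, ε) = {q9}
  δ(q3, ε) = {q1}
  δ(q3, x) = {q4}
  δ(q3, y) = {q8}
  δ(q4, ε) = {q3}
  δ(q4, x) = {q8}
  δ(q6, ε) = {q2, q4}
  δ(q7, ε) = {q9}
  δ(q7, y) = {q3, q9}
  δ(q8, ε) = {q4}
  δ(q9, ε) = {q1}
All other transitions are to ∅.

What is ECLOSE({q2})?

{q0, q1, q2, q3, q4, q9}

Start with {q2}.
From q2 via ε: add q9.
From q9 via ε: add q1.
From q1 via ε: add q0.
From q0 via ε: add q4.
From q4 via ε: add q3.
No new states can be added; the closed set is {q0, q1, q2, q3, q4, q9}.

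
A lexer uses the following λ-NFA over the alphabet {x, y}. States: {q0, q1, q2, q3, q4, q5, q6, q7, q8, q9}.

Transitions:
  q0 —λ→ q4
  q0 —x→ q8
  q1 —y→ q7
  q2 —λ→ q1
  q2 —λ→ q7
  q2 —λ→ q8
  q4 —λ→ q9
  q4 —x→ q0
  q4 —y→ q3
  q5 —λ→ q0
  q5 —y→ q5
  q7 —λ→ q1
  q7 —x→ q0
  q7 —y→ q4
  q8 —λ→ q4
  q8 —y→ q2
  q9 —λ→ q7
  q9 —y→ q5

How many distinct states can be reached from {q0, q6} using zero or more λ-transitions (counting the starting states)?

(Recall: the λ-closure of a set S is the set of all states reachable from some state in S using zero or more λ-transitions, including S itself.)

6

Start with {q0, q6}.
From q0 via λ: add q4.
From q4 via λ: add q9.
From q9 via λ: add q7.
From q7 via λ: add q1.
λ-closure = {q0, q1, q4, q6, q7, q9}, which has 6 states.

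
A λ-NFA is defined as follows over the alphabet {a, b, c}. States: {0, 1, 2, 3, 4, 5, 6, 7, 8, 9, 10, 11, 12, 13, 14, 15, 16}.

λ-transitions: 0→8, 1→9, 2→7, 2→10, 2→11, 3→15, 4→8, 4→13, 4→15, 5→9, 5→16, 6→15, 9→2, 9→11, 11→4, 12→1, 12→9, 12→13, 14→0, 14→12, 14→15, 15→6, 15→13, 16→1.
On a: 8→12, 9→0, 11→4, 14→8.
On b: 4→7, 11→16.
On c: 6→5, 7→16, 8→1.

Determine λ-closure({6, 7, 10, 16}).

Start with {6, 7, 10, 16}.
From 6 via λ: add 15.
From 16 via λ: add 1.
From 1 via λ: add 9.
From 15 via λ: add 13.
From 9 via λ: add 2, 11.
From 11 via λ: add 4.
From 4 via λ: add 8.
No new states can be added; the closed set is {1, 2, 4, 6, 7, 8, 9, 10, 11, 13, 15, 16}.

{1, 2, 4, 6, 7, 8, 9, 10, 11, 13, 15, 16}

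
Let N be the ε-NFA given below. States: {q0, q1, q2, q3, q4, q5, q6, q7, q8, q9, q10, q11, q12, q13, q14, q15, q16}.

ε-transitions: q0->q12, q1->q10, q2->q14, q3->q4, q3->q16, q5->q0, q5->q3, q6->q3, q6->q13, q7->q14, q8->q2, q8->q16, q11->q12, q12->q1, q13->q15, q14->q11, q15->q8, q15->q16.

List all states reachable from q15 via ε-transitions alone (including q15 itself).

{q1, q2, q8, q10, q11, q12, q14, q15, q16}

Start with {q15}.
From q15 via ε: add q8, q16.
From q8 via ε: add q2.
From q2 via ε: add q14.
From q14 via ε: add q11.
From q11 via ε: add q12.
From q12 via ε: add q1.
From q1 via ε: add q10.
No new states can be added; the closed set is {q1, q2, q8, q10, q11, q12, q14, q15, q16}.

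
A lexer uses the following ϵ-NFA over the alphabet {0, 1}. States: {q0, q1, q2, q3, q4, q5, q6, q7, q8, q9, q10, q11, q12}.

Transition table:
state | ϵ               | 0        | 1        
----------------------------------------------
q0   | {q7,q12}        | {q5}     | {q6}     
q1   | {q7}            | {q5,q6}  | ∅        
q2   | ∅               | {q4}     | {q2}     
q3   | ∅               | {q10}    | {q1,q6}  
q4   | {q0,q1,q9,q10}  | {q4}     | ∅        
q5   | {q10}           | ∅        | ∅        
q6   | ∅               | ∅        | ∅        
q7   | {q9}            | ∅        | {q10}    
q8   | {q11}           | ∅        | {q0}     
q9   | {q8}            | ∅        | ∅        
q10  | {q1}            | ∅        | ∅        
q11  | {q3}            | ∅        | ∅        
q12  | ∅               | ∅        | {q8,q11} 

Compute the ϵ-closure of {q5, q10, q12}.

Start with {q5, q10, q12}.
From q10 via ϵ: add q1.
From q1 via ϵ: add q7.
From q7 via ϵ: add q9.
From q9 via ϵ: add q8.
From q8 via ϵ: add q11.
From q11 via ϵ: add q3.
No new states can be added; the closed set is {q1, q3, q5, q7, q8, q9, q10, q11, q12}.

{q1, q3, q5, q7, q8, q9, q10, q11, q12}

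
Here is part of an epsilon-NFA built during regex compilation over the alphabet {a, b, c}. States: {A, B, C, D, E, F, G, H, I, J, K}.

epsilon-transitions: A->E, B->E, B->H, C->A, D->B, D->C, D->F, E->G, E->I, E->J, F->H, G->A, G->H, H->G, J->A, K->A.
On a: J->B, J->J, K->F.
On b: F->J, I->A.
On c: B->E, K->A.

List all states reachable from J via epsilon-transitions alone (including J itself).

Start with {J}.
From J via epsilon: add A.
From A via epsilon: add E.
From E via epsilon: add G, I.
From G via epsilon: add H.
No new states can be added; the closed set is {A, E, G, H, I, J}.

{A, E, G, H, I, J}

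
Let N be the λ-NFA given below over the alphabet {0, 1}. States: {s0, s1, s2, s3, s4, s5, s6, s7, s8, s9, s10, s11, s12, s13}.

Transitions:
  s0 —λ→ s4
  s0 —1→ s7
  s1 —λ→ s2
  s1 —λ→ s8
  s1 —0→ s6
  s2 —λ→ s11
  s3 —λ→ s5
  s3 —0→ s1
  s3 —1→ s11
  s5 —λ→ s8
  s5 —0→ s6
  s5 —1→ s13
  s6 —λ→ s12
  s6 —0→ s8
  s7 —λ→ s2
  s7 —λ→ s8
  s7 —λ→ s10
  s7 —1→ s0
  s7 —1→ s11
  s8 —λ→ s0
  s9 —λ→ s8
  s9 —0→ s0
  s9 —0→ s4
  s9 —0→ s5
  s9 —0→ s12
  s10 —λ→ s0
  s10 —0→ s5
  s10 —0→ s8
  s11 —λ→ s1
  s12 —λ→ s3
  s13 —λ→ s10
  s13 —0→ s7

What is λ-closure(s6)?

{s0, s3, s4, s5, s6, s8, s12}

Start with {s6}.
From s6 via λ: add s12.
From s12 via λ: add s3.
From s3 via λ: add s5.
From s5 via λ: add s8.
From s8 via λ: add s0.
From s0 via λ: add s4.
No new states can be added; the closed set is {s0, s3, s4, s5, s6, s8, s12}.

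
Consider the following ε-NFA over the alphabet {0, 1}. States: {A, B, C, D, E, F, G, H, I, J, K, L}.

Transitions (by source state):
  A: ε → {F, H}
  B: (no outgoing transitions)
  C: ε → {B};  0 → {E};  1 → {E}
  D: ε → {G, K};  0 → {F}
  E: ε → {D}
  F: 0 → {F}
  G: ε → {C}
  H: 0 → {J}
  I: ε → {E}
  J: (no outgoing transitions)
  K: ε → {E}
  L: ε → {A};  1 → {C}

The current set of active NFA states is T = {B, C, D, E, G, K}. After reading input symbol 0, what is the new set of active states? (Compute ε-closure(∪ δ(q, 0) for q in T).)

C on 0 → {E}.
D on 0 → {F}.
No 0-transition from B, E, G, K.
Union after reading 0: {E, F}.
Now take the ε-closure:
From E via ε: add D.
From D via ε: add G, K.
From G via ε: add C.
From C via ε: add B.
No new states can be added; the closed set is {B, C, D, E, F, G, K}.

{B, C, D, E, F, G, K}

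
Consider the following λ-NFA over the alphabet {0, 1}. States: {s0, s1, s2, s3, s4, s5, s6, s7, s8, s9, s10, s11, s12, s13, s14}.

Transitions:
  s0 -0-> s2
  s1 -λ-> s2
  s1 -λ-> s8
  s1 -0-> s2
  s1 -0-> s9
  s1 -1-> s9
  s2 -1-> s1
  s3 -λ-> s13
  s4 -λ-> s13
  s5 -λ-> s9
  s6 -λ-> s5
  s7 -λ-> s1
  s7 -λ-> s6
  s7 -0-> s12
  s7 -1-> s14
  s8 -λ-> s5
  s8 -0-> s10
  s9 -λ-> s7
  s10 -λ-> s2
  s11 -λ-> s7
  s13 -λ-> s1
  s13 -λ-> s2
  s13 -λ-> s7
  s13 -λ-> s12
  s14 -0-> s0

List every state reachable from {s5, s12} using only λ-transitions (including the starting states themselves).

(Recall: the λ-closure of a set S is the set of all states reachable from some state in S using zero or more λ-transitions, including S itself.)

Start with {s5, s12}.
From s5 via λ: add s9.
From s9 via λ: add s7.
From s7 via λ: add s1, s6.
From s1 via λ: add s2, s8.
No new states can be added; the closed set is {s1, s2, s5, s6, s7, s8, s9, s12}.

{s1, s2, s5, s6, s7, s8, s9, s12}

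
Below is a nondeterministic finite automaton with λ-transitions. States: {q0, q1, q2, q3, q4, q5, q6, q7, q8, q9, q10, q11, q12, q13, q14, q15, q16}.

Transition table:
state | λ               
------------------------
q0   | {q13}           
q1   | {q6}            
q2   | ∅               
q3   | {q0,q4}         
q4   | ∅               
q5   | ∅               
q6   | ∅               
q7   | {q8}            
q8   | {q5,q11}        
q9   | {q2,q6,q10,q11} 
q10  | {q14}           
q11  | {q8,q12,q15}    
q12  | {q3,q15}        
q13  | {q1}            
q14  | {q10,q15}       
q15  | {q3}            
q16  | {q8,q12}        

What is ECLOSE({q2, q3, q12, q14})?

{q0, q1, q2, q3, q4, q6, q10, q12, q13, q14, q15}

Start with {q2, q3, q12, q14}.
From q3 via λ: add q0, q4.
From q12 via λ: add q15.
From q14 via λ: add q10.
From q0 via λ: add q13.
From q13 via λ: add q1.
From q1 via λ: add q6.
No new states can be added; the closed set is {q0, q1, q2, q3, q4, q6, q10, q12, q13, q14, q15}.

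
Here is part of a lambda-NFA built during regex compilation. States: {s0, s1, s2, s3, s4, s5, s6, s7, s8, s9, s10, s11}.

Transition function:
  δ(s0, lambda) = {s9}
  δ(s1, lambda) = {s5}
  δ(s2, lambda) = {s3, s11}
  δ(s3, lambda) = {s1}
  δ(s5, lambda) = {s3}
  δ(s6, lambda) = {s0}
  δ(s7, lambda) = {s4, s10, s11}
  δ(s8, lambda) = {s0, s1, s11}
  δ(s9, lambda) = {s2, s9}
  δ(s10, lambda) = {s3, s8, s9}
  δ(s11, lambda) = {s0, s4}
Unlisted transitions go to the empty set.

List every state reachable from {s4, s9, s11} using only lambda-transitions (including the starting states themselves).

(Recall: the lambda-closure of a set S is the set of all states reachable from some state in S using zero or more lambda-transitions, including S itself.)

Start with {s4, s9, s11}.
From s9 via lambda: add s2.
From s11 via lambda: add s0.
From s2 via lambda: add s3.
From s3 via lambda: add s1.
From s1 via lambda: add s5.
No new states can be added; the closed set is {s0, s1, s2, s3, s4, s5, s9, s11}.

{s0, s1, s2, s3, s4, s5, s9, s11}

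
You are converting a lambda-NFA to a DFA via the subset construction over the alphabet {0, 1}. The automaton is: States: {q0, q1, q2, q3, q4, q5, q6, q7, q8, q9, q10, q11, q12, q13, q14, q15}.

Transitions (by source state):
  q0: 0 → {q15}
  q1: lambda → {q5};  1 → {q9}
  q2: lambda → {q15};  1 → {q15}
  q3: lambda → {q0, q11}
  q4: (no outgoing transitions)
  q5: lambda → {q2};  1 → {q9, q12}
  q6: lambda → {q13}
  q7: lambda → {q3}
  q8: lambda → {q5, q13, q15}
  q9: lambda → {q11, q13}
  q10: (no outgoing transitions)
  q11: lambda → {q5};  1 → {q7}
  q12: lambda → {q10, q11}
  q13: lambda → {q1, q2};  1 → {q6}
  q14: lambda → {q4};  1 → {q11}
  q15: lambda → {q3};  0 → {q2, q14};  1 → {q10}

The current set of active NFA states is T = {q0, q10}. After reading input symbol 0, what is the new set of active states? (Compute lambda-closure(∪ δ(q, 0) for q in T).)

q0 on 0 → {q15}.
No 0-transition from q10.
Union after reading 0: {q15}.
Now take the lambda-closure:
From q15 via lambda: add q3.
From q3 via lambda: add q0, q11.
From q11 via lambda: add q5.
From q5 via lambda: add q2.
No new states can be added; the closed set is {q0, q2, q3, q5, q11, q15}.

{q0, q2, q3, q5, q11, q15}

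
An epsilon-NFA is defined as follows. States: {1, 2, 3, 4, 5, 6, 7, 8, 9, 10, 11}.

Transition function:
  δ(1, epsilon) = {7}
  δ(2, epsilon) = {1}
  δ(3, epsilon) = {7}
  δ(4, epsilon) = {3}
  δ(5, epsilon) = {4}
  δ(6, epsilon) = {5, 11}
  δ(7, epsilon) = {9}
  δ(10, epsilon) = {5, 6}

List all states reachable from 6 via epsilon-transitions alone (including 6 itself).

Start with {6}.
From 6 via epsilon: add 5, 11.
From 5 via epsilon: add 4.
From 4 via epsilon: add 3.
From 3 via epsilon: add 7.
From 7 via epsilon: add 9.
No new states can be added; the closed set is {3, 4, 5, 6, 7, 9, 11}.

{3, 4, 5, 6, 7, 9, 11}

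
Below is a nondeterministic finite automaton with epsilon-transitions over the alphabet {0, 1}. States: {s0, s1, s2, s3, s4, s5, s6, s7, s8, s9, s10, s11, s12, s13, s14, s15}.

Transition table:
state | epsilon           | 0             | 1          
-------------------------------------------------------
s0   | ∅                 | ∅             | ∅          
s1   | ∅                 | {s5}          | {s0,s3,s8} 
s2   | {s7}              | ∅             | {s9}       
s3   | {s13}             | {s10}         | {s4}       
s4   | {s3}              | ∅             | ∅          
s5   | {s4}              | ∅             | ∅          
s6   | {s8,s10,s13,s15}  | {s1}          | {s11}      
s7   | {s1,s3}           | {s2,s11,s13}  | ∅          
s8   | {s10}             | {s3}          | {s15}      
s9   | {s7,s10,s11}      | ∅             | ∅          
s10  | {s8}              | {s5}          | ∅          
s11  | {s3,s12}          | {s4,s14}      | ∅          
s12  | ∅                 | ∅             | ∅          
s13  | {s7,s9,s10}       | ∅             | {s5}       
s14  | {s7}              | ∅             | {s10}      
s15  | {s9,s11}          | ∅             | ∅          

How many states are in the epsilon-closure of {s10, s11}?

9

Start with {s10, s11}.
From s10 via epsilon: add s8.
From s11 via epsilon: add s3, s12.
From s3 via epsilon: add s13.
From s13 via epsilon: add s7, s9.
From s7 via epsilon: add s1.
epsilon-closure = {s1, s3, s7, s8, s9, s10, s11, s12, s13}, which has 9 states.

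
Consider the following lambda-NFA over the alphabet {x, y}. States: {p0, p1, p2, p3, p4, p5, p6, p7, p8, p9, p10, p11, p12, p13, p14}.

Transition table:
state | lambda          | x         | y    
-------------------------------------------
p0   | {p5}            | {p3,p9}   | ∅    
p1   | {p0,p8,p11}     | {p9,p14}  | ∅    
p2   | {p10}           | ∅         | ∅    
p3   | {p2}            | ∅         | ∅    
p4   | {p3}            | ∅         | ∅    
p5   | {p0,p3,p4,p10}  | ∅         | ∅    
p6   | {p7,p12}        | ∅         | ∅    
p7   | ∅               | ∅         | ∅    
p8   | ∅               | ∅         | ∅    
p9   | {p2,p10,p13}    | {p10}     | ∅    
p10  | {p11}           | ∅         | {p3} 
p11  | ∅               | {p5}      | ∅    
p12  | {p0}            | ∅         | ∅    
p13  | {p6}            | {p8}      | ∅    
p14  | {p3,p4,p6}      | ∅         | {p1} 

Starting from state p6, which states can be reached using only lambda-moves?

Start with {p6}.
From p6 via lambda: add p7, p12.
From p12 via lambda: add p0.
From p0 via lambda: add p5.
From p5 via lambda: add p3, p4, p10.
From p3 via lambda: add p2.
From p10 via lambda: add p11.
No new states can be added; the closed set is {p0, p2, p3, p4, p5, p6, p7, p10, p11, p12}.

{p0, p2, p3, p4, p5, p6, p7, p10, p11, p12}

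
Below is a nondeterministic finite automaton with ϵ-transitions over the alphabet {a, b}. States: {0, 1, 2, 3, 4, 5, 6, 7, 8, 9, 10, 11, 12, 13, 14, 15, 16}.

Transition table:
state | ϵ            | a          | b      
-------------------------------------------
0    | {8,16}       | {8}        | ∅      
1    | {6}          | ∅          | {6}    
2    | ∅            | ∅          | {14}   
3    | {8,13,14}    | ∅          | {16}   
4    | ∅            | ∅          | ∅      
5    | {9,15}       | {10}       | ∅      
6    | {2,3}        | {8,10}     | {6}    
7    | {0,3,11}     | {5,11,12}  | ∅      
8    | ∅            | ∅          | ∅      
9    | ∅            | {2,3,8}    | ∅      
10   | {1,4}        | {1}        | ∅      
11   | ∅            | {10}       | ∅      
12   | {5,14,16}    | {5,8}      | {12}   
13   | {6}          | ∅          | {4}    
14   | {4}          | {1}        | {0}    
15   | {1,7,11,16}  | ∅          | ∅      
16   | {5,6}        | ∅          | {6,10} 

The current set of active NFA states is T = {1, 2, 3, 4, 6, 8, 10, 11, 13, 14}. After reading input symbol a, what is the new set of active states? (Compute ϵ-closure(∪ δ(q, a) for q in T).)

6 on a → {8, 10}.
10 on a → {1}.
11 on a → {10}.
14 on a → {1}.
No a-transition from 1, 2, 3, 4, 8, 13.
Union after reading a: {1, 8, 10}.
Now take the ϵ-closure:
From 1 via ϵ: add 6.
From 10 via ϵ: add 4.
From 6 via ϵ: add 2, 3.
From 3 via ϵ: add 13, 14.
No new states can be added; the closed set is {1, 2, 3, 4, 6, 8, 10, 13, 14}.

{1, 2, 3, 4, 6, 8, 10, 13, 14}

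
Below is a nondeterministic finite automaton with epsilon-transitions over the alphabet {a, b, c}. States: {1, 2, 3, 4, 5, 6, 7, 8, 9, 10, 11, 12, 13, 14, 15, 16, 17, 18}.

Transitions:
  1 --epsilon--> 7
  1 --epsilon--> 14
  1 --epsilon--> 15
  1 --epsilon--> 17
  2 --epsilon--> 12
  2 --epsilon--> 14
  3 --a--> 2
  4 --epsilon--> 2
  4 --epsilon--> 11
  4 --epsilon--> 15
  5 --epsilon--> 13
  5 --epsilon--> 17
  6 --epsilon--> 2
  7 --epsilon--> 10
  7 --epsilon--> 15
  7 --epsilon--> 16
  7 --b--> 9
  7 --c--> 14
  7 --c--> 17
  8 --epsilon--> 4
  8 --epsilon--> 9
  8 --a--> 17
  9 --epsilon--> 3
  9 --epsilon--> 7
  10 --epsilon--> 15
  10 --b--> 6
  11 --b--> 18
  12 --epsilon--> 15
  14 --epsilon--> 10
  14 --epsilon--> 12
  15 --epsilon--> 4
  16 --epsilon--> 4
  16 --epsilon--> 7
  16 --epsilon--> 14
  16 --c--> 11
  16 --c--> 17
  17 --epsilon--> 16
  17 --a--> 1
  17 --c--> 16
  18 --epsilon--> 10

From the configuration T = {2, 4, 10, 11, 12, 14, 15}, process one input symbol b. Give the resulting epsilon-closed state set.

10 on b → {6}.
11 on b → {18}.
No b-transition from 2, 4, 12, 14, 15.
Union after reading b: {6, 18}.
Now take the epsilon-closure:
From 6 via epsilon: add 2.
From 18 via epsilon: add 10.
From 2 via epsilon: add 12, 14.
From 10 via epsilon: add 15.
From 15 via epsilon: add 4.
From 4 via epsilon: add 11.
No new states can be added; the closed set is {2, 4, 6, 10, 11, 12, 14, 15, 18}.

{2, 4, 6, 10, 11, 12, 14, 15, 18}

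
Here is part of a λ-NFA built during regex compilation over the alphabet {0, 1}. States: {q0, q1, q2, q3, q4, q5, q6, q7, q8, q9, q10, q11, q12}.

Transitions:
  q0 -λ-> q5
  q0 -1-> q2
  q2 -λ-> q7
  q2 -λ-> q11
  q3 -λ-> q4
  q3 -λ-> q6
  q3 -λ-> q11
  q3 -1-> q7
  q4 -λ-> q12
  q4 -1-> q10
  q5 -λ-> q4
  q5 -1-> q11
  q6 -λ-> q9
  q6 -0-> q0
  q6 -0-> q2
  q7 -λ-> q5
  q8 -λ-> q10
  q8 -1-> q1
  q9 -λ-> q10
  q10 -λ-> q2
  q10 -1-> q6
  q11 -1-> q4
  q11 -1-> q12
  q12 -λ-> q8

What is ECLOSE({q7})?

{q2, q4, q5, q7, q8, q10, q11, q12}

Start with {q7}.
From q7 via λ: add q5.
From q5 via λ: add q4.
From q4 via λ: add q12.
From q12 via λ: add q8.
From q8 via λ: add q10.
From q10 via λ: add q2.
From q2 via λ: add q11.
No new states can be added; the closed set is {q2, q4, q5, q7, q8, q10, q11, q12}.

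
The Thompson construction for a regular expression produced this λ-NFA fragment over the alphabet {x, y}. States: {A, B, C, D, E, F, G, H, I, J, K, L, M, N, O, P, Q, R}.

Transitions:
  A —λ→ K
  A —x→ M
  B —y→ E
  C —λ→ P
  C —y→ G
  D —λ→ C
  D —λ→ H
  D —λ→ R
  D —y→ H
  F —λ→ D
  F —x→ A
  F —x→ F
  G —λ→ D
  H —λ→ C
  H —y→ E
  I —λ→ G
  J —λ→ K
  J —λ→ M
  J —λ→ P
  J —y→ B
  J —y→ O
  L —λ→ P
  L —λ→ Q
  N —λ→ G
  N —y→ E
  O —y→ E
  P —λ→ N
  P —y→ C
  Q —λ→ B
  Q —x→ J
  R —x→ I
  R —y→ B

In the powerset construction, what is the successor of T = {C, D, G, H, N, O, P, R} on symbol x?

{C, D, G, H, I, N, P, R}

R on x → {I}.
No x-transition from C, D, G, H, N, O, P.
Union after reading x: {I}.
Now take the λ-closure:
From I via λ: add G.
From G via λ: add D.
From D via λ: add C, H, R.
From C via λ: add P.
From P via λ: add N.
No new states can be added; the closed set is {C, D, G, H, I, N, P, R}.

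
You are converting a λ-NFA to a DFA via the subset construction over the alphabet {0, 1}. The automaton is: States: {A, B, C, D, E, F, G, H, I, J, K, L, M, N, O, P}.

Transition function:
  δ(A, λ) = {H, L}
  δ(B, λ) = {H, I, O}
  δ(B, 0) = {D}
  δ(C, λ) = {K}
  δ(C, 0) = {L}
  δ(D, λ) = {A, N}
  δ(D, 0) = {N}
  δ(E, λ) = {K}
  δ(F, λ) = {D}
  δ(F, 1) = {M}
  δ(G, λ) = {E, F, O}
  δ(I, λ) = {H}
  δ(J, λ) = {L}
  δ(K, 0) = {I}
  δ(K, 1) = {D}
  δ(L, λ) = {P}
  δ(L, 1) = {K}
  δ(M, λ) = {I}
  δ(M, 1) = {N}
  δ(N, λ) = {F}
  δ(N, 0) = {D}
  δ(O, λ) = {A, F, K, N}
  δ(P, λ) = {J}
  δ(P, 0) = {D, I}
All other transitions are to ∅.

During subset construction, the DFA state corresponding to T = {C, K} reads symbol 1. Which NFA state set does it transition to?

K on 1 → {D}.
No 1-transition from C.
Union after reading 1: {D}.
Now take the λ-closure:
From D via λ: add A, N.
From A via λ: add H, L.
From N via λ: add F.
From L via λ: add P.
From P via λ: add J.
No new states can be added; the closed set is {A, D, F, H, J, L, N, P}.

{A, D, F, H, J, L, N, P}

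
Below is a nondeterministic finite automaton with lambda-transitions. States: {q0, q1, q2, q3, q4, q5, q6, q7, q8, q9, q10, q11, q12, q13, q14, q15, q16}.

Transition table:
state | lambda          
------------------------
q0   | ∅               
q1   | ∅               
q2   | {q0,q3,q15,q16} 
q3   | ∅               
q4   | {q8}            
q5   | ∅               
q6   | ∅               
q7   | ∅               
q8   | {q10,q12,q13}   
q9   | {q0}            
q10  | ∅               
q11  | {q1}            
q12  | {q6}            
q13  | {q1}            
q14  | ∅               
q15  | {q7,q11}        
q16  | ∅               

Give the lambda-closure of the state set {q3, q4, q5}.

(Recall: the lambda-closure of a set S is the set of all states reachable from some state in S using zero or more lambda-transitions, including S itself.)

{q1, q3, q4, q5, q6, q8, q10, q12, q13}

Start with {q3, q4, q5}.
From q4 via lambda: add q8.
From q8 via lambda: add q10, q12, q13.
From q12 via lambda: add q6.
From q13 via lambda: add q1.
No new states can be added; the closed set is {q1, q3, q4, q5, q6, q8, q10, q12, q13}.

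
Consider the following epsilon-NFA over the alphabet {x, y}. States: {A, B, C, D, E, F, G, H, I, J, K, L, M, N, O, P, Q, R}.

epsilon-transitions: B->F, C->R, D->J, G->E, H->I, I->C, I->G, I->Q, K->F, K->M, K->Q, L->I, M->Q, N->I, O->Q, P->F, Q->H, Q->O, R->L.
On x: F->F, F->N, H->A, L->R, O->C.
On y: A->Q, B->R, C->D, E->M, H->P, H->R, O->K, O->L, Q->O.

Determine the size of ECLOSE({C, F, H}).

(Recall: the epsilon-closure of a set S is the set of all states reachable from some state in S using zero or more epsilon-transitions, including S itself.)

Start with {C, F, H}.
From C via epsilon: add R.
From H via epsilon: add I.
From I via epsilon: add G, Q.
From R via epsilon: add L.
From G via epsilon: add E.
From Q via epsilon: add O.
epsilon-closure = {C, E, F, G, H, I, L, O, Q, R}, which has 10 states.

10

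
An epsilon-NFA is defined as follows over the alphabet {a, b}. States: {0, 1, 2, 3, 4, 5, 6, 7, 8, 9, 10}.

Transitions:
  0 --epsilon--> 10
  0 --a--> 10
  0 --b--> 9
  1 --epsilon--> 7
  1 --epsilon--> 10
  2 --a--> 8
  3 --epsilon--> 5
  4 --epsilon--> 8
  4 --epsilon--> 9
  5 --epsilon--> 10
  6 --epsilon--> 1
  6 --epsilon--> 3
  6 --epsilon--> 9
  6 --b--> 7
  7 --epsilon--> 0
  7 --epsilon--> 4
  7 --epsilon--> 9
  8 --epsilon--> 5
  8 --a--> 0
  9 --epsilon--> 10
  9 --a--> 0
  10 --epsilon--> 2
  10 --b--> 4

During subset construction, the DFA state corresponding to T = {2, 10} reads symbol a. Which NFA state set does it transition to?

2 on a → {8}.
No a-transition from 10.
Union after reading a: {8}.
Now take the epsilon-closure:
From 8 via epsilon: add 5.
From 5 via epsilon: add 10.
From 10 via epsilon: add 2.
No new states can be added; the closed set is {2, 5, 8, 10}.

{2, 5, 8, 10}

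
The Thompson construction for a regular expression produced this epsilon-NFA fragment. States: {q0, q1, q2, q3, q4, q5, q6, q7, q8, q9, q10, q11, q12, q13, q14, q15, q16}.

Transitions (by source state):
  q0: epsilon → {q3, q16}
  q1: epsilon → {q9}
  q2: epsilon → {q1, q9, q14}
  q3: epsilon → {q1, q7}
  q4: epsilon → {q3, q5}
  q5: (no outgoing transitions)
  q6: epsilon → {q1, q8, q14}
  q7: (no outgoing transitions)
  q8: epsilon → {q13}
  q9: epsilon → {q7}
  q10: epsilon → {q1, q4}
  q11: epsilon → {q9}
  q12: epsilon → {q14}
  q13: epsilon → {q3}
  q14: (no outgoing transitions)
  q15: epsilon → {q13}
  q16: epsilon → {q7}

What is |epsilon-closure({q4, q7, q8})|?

Start with {q4, q7, q8}.
From q4 via epsilon: add q3, q5.
From q8 via epsilon: add q13.
From q3 via epsilon: add q1.
From q1 via epsilon: add q9.
epsilon-closure = {q1, q3, q4, q5, q7, q8, q9, q13}, which has 8 states.

8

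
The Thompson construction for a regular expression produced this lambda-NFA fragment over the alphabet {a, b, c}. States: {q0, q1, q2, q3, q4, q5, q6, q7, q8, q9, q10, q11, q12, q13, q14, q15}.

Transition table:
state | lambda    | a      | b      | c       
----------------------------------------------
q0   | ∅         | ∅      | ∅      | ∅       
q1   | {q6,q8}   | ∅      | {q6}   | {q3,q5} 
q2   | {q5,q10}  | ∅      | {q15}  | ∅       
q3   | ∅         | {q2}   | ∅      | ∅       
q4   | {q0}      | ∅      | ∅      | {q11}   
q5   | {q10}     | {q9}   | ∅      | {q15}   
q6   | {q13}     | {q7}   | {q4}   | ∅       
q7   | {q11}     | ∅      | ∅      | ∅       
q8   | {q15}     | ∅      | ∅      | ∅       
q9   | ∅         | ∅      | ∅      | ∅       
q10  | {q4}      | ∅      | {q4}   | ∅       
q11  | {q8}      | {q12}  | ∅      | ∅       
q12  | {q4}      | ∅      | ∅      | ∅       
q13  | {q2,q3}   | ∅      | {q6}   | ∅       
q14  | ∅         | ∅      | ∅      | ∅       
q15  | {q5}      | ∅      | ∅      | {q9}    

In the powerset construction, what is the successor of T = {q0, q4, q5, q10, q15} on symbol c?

{q0, q4, q5, q8, q9, q10, q11, q15}

q4 on c → {q11}.
q5 on c → {q15}.
q15 on c → {q9}.
No c-transition from q0, q10.
Union after reading c: {q9, q11, q15}.
Now take the lambda-closure:
From q11 via lambda: add q8.
From q15 via lambda: add q5.
From q5 via lambda: add q10.
From q10 via lambda: add q4.
From q4 via lambda: add q0.
No new states can be added; the closed set is {q0, q4, q5, q8, q9, q10, q11, q15}.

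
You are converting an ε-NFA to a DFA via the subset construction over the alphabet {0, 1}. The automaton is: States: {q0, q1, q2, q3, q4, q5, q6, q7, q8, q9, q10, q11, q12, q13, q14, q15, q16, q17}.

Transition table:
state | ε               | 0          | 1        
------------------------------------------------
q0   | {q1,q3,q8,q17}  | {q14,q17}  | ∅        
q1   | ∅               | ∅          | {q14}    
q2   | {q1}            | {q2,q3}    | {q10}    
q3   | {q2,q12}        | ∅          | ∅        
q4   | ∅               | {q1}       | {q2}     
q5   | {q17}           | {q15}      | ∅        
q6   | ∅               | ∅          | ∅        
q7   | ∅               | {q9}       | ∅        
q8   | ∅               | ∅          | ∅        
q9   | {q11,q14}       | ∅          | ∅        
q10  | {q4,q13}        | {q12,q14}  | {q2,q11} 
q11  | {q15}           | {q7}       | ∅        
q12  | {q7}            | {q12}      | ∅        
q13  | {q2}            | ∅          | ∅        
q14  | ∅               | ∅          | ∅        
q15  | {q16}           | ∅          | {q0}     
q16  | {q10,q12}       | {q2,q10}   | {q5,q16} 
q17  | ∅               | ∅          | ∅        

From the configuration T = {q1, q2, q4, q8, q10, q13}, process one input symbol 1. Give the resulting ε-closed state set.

{q1, q2, q4, q7, q10, q11, q12, q13, q14, q15, q16}

q1 on 1 → {q14}.
q2 on 1 → {q10}.
q4 on 1 → {q2}.
q10 on 1 → {q2, q11}.
No 1-transition from q8, q13.
Union after reading 1: {q2, q10, q11, q14}.
Now take the ε-closure:
From q2 via ε: add q1.
From q10 via ε: add q4, q13.
From q11 via ε: add q15.
From q15 via ε: add q16.
From q16 via ε: add q12.
From q12 via ε: add q7.
No new states can be added; the closed set is {q1, q2, q4, q7, q10, q11, q12, q13, q14, q15, q16}.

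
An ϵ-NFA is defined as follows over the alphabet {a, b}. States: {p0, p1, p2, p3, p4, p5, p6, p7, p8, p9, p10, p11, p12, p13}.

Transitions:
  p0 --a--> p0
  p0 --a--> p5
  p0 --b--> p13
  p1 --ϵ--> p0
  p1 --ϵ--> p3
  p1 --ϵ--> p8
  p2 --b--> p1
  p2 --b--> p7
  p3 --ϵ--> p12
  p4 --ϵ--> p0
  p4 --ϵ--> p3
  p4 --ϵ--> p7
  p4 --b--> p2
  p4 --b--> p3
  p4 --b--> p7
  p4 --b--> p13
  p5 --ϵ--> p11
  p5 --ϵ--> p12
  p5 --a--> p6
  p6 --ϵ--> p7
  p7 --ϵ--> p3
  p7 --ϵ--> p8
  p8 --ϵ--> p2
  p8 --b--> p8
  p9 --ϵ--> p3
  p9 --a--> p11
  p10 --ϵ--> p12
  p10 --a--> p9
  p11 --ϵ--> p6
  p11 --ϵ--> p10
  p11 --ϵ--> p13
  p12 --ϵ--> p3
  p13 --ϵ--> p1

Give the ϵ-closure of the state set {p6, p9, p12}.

{p2, p3, p6, p7, p8, p9, p12}

Start with {p6, p9, p12}.
From p6 via ϵ: add p7.
From p9 via ϵ: add p3.
From p7 via ϵ: add p8.
From p8 via ϵ: add p2.
No new states can be added; the closed set is {p2, p3, p6, p7, p8, p9, p12}.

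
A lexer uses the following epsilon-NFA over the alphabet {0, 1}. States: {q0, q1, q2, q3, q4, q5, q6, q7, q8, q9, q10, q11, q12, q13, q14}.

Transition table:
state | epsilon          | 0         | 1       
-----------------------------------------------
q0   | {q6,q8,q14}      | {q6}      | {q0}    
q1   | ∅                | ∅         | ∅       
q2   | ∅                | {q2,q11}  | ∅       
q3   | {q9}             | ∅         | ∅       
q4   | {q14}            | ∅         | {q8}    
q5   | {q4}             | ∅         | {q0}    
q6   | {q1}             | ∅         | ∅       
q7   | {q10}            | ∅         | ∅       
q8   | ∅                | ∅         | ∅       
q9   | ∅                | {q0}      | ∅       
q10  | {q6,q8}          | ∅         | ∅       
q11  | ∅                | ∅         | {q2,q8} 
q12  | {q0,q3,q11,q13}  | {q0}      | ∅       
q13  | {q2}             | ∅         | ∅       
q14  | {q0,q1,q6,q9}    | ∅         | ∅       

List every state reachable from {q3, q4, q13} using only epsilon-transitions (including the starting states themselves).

Start with {q3, q4, q13}.
From q3 via epsilon: add q9.
From q4 via epsilon: add q14.
From q13 via epsilon: add q2.
From q14 via epsilon: add q0, q1, q6.
From q0 via epsilon: add q8.
No new states can be added; the closed set is {q0, q1, q2, q3, q4, q6, q8, q9, q13, q14}.

{q0, q1, q2, q3, q4, q6, q8, q9, q13, q14}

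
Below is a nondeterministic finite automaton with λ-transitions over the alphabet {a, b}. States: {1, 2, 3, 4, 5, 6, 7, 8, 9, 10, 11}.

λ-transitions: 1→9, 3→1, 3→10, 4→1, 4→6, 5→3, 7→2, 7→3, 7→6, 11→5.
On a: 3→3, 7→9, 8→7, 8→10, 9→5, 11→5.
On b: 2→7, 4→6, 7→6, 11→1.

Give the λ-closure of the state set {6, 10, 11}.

{1, 3, 5, 6, 9, 10, 11}

Start with {6, 10, 11}.
From 11 via λ: add 5.
From 5 via λ: add 3.
From 3 via λ: add 1.
From 1 via λ: add 9.
No new states can be added; the closed set is {1, 3, 5, 6, 9, 10, 11}.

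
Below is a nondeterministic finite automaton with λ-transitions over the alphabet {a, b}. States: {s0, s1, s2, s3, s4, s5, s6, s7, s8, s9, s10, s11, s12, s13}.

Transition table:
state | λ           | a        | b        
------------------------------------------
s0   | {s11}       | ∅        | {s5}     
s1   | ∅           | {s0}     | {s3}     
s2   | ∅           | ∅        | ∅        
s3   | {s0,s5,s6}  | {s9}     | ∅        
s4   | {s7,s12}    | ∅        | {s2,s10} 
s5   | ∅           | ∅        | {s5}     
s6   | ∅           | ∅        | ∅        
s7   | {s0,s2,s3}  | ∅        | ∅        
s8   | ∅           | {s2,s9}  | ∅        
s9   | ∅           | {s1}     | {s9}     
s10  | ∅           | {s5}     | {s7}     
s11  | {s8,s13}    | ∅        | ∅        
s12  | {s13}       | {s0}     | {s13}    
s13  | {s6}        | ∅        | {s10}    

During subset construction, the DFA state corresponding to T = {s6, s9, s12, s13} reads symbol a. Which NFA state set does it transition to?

{s0, s1, s6, s8, s11, s13}

s9 on a → {s1}.
s12 on a → {s0}.
No a-transition from s6, s13.
Union after reading a: {s0, s1}.
Now take the λ-closure:
From s0 via λ: add s11.
From s11 via λ: add s8, s13.
From s13 via λ: add s6.
No new states can be added; the closed set is {s0, s1, s6, s8, s11, s13}.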